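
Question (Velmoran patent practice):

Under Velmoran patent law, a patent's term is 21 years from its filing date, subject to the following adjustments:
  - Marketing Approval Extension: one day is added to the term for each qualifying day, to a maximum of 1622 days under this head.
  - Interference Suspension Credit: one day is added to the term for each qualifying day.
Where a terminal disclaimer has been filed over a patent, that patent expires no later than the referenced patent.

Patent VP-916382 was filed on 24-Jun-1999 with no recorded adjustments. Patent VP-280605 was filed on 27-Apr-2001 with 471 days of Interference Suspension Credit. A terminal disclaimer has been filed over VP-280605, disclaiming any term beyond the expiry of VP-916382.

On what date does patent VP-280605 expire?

2020-06-24

Natural term of VP-280605:
  Base: filing + 21 years → 27 April 2022.
  Interference Suspension Credit: +471 days → 11 August 2023.
Expiry of referenced patent VP-916382:
  Base: filing + 21 years → 24 June 2020.
Terminal disclaimer: VP-280605 expires on the earlier of 11 August 2023 and 24 June 2020.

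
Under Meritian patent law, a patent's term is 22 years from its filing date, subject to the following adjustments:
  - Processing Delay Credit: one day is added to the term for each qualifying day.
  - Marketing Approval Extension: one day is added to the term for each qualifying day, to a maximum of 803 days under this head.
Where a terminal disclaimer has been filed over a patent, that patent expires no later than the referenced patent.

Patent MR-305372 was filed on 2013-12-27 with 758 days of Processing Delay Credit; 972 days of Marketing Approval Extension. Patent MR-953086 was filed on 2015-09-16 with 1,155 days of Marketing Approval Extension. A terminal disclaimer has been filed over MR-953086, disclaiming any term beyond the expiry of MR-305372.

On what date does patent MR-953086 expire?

2039-11-28

Natural term of MR-953086:
  Base: filing + 22 years → 16 September 2037.
  Marketing Approval Extension: 1155 days claimed exceeds the 803-day cap, so +803 days → 28 November 2039.
Expiry of referenced patent MR-305372:
  Base: filing + 22 years → 27 December 2035.
  Processing Delay Credit: +758 days → 23 January 2038.
  Marketing Approval Extension: 972 days claimed exceeds the 803-day cap, so +803 days → 5 April 2040.
Terminal disclaimer: MR-953086 expires on the earlier of 28 November 2039 and 5 April 2040.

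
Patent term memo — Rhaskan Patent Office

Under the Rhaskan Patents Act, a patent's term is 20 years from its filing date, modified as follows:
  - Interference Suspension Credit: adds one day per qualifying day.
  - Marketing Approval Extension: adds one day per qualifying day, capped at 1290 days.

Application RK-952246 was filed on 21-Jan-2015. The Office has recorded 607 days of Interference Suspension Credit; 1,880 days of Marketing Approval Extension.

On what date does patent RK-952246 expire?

Base term: filing date + 20 years → 21 January 2035.
Interference Suspension Credit: +607 days → 19 September 2036.
Marketing Approval Extension: 1880 days claimed exceeds the 1290-day cap, so +1290 days → 1 April 2040.

2040-04-01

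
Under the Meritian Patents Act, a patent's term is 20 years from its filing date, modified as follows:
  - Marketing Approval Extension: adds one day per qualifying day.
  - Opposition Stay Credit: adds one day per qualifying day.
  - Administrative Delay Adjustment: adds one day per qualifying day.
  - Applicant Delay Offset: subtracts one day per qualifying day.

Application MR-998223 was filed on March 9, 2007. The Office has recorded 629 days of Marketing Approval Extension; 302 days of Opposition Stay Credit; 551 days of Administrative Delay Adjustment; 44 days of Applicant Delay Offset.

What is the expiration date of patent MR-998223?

2031-02-14

Base term: filing date + 20 years → 9 March 2027.
Marketing Approval Extension: +629 days → 27 November 2028.
Opposition Stay Credit: +302 days → 25 September 2029.
Administrative Delay Adjustment: +551 days → 30 March 2031.
Applicant Delay Offset: −44 days → 14 February 2031.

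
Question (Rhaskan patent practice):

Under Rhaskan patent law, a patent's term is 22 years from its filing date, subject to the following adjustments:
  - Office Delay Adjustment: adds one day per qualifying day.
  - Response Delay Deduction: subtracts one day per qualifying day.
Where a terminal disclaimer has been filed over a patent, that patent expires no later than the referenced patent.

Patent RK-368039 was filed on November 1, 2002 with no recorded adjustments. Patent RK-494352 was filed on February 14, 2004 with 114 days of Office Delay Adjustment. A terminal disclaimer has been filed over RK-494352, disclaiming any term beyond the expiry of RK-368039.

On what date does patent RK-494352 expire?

Natural term of RK-494352:
  Base: filing + 22 years → 14 February 2026.
  Office Delay Adjustment: +114 days → 8 June 2026.
Expiry of referenced patent RK-368039:
  Base: filing + 22 years → 1 November 2024.
Terminal disclaimer: RK-494352 expires on the earlier of 8 June 2026 and 1 November 2024.

November 1, 2024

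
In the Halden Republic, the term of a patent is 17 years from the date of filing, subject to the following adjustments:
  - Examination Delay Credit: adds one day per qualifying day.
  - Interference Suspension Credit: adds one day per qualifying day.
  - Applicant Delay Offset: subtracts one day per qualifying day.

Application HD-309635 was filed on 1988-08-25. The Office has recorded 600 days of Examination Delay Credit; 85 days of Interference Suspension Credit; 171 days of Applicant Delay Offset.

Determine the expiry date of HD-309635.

Base term: filing date + 17 years → 25 August 2005.
Examination Delay Credit: +600 days → 17 April 2007.
Interference Suspension Credit: +85 days → 11 July 2007.
Applicant Delay Offset: −171 days → 21 January 2007.

2007-01-21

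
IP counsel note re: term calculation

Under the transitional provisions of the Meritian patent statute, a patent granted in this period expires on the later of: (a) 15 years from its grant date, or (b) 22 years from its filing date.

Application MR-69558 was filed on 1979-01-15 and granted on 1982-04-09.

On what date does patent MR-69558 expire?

2001-01-15

(a) grant + 15 years → 9 April 1997.
(b) filing + 22 years → 15 January 2001.
Later of the two: 15 January 2001.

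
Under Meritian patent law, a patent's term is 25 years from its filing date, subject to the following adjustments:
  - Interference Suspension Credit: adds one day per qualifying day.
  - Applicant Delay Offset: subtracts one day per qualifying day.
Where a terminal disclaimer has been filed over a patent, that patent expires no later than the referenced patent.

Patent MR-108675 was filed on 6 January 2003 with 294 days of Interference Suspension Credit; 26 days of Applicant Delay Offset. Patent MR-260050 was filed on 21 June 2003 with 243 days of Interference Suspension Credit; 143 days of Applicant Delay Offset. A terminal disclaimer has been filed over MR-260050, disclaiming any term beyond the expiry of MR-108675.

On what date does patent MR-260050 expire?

Natural term of MR-260050:
  Base: filing + 25 years → 21 June 2028.
  Interference Suspension Credit: +243 days → 19 February 2029.
  Applicant Delay Offset: −143 days → 29 September 2028.
Expiry of referenced patent MR-108675:
  Base: filing + 25 years → 6 January 2028.
  Interference Suspension Credit: +294 days → 26 October 2028.
  Applicant Delay Offset: −26 days → 30 September 2028.
Terminal disclaimer: MR-260050 expires on the earlier of 29 September 2028 and 30 September 2028.

September 29, 2028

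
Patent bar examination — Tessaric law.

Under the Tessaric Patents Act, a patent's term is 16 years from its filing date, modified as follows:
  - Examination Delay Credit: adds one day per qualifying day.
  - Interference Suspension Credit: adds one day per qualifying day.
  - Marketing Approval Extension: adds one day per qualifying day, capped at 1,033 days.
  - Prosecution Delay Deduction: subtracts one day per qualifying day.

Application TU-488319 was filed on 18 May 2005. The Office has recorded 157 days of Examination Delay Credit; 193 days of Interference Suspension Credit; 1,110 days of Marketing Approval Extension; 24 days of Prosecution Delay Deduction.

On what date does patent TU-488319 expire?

2025-02-05

Base term: filing date + 16 years → 18 May 2021.
Examination Delay Credit: +157 days → 22 October 2021.
Interference Suspension Credit: +193 days → 3 May 2022.
Marketing Approval Extension: 1110 days claimed exceeds the 1033-day cap, so +1033 days → 1 March 2025.
Prosecution Delay Deduction: −24 days → 5 February 2025.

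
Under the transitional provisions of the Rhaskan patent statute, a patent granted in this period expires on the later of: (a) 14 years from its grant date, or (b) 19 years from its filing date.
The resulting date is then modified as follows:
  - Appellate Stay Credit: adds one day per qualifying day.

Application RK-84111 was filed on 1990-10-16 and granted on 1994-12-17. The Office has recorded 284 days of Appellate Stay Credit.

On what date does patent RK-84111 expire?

2010-07-27

(a) grant + 14 years → 17 December 2008.
(b) filing + 19 years → 16 October 2009.
Later of the two: 16 October 2009.
Appellate Stay Credit: +284 days → 27 July 2010.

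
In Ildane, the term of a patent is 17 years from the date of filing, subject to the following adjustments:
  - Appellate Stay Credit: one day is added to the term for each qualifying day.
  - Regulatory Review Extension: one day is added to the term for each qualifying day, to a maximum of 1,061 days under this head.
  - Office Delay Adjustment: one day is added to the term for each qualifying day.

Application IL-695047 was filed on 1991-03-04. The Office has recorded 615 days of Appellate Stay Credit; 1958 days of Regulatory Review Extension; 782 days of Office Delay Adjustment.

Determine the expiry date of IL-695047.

2014-11-26

Base term: filing date + 17 years → 4 March 2008.
Appellate Stay Credit: +615 days → 9 November 2009.
Regulatory Review Extension: 1958 days claimed exceeds the 1061-day cap, so +1061 days → 5 October 2012.
Office Delay Adjustment: +782 days → 26 November 2014.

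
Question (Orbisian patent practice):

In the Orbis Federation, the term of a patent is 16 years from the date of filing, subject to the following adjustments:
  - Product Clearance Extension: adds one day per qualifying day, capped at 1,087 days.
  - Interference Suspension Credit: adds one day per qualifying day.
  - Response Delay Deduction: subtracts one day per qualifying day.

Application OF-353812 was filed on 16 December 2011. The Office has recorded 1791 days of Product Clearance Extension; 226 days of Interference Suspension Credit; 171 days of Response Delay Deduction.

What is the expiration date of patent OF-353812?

Base term: filing date + 16 years → 16 December 2027.
Product Clearance Extension: 1791 days claimed exceeds the 1087-day cap, so +1087 days → 7 December 2030.
Interference Suspension Credit: +226 days → 21 July 2031.
Response Delay Deduction: −171 days → 31 January 2031.

January 31, 2031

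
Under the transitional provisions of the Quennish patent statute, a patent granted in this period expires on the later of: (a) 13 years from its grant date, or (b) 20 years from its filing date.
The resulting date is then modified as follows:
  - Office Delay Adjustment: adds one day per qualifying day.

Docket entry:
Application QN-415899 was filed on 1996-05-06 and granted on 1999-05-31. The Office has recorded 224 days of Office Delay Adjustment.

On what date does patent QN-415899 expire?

2016-12-16

(a) grant + 13 years → 31 May 2012.
(b) filing + 20 years → 6 May 2016.
Later of the two: 6 May 2016.
Office Delay Adjustment: +224 days → 16 December 2016.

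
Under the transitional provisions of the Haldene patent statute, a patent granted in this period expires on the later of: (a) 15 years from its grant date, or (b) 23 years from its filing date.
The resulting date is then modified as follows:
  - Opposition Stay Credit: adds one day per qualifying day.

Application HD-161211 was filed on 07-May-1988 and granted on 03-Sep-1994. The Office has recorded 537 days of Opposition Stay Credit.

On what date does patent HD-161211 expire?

2012-10-25

(a) grant + 15 years → 3 September 2009.
(b) filing + 23 years → 7 May 2011.
Later of the two: 7 May 2011.
Opposition Stay Credit: +537 days → 25 October 2012.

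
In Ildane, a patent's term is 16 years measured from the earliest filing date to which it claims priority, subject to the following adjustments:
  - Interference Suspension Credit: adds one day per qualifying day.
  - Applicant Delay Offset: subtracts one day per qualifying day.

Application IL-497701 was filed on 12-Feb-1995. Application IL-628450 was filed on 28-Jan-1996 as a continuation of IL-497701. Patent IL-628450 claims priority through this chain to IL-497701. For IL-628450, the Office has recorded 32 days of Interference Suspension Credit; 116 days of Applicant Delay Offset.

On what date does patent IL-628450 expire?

Earliest priority filing: 12 February 1995.
Base term: 12 February 1995 + 16 years → 12 February 2011.
Interference Suspension Credit: +32 days → 16 March 2011.
Applicant Delay Offset: −116 days → 20 November 2010.

November 20, 2010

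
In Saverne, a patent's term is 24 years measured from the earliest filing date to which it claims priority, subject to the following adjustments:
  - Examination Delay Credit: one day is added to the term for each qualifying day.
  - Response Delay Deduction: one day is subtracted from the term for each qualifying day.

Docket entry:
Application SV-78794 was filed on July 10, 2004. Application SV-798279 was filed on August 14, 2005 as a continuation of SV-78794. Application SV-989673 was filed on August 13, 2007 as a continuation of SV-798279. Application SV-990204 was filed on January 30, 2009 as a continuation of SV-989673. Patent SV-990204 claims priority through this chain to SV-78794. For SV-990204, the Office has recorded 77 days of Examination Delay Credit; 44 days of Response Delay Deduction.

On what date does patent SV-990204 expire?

2028-08-12

Earliest priority filing: 10 July 2004.
Base term: 10 July 2004 + 24 years → 10 July 2028.
Examination Delay Credit: +77 days → 25 September 2028.
Response Delay Deduction: −44 days → 12 August 2028.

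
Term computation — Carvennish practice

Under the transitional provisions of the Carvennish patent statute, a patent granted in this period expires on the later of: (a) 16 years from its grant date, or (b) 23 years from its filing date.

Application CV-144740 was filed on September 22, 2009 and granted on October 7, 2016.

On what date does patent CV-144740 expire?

(a) grant + 16 years → 7 October 2032.
(b) filing + 23 years → 22 September 2032.
Later of the two: 7 October 2032.

October 7, 2032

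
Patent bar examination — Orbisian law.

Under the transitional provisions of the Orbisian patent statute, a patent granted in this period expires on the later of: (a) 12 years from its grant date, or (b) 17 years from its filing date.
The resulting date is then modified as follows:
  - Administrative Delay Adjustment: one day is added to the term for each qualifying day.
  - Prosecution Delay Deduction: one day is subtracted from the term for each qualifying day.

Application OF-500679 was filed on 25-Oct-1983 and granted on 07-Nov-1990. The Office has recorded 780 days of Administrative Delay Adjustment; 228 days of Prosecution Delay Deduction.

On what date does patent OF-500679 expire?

(a) grant + 12 years → 7 November 2002.
(b) filing + 17 years → 25 October 2000.
Later of the two: 7 November 2002.
Administrative Delay Adjustment: +780 days → 26 December 2004.
Prosecution Delay Deduction: −228 days → 12 May 2004.

May 12, 2004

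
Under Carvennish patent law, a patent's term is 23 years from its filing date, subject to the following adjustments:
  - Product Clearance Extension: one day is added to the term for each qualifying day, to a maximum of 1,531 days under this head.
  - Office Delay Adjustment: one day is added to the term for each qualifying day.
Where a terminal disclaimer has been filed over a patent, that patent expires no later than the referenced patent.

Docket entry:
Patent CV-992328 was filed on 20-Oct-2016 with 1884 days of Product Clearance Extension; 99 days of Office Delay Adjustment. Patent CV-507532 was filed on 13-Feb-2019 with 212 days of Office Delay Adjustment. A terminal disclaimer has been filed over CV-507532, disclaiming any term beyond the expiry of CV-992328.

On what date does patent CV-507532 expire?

Natural term of CV-507532:
  Base: filing + 23 years → 13 February 2042.
  Office Delay Adjustment: +212 days → 13 September 2042.
Expiry of referenced patent CV-992328:
  Base: filing + 23 years → 20 October 2039.
  Product Clearance Extension: 1884 days claimed exceeds the 1531-day cap, so +1531 days → 29 December 2043.
  Office Delay Adjustment: +99 days → 6 April 2044.
Terminal disclaimer: CV-507532 expires on the earlier of 13 September 2042 and 6 April 2044.

2042-09-13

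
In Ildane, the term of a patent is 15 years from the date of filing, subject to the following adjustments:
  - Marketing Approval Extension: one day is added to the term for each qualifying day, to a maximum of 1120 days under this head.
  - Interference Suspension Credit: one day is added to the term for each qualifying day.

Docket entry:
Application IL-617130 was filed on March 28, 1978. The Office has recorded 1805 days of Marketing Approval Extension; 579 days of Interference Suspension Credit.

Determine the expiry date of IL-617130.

November 21, 1997

Base term: filing date + 15 years → 28 March 1993.
Marketing Approval Extension: 1805 days claimed exceeds the 1120-day cap, so +1120 days → 21 April 1996.
Interference Suspension Credit: +579 days → 21 November 1997.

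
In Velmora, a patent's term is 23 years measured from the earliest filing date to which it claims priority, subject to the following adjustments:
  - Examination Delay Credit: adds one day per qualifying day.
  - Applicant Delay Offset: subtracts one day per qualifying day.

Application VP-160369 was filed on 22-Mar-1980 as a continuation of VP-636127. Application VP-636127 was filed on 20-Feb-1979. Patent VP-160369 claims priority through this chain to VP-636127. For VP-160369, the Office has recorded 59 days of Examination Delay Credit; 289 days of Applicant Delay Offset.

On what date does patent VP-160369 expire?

Earliest priority filing: 20 February 1979.
Base term: 20 February 1979 + 23 years → 20 February 2002.
Examination Delay Credit: +59 days → 20 April 2002.
Applicant Delay Offset: −289 days → 5 July 2001.

July 5, 2001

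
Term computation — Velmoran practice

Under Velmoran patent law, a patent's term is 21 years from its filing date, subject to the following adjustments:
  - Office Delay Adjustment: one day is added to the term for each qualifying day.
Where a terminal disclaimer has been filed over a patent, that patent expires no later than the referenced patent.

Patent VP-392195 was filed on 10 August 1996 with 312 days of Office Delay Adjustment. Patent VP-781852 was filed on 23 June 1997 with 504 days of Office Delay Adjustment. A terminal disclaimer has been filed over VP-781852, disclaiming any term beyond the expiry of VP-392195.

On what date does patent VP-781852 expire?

June 18, 2018

Natural term of VP-781852:
  Base: filing + 21 years → 23 June 2018.
  Office Delay Adjustment: +504 days → 9 November 2019.
Expiry of referenced patent VP-392195:
  Base: filing + 21 years → 10 August 2017.
  Office Delay Adjustment: +312 days → 18 June 2018.
Terminal disclaimer: VP-781852 expires on the earlier of 9 November 2019 and 18 June 2018.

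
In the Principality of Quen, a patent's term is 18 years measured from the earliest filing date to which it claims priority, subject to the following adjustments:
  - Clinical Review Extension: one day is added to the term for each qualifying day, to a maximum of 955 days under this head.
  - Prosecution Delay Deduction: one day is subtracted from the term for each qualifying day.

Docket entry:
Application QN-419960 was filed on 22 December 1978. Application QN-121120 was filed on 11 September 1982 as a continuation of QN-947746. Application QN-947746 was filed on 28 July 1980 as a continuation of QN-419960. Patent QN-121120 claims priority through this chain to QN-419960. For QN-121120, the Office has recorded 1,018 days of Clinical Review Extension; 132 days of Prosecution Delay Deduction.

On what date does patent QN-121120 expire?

March 25, 1999

Earliest priority filing: 22 December 1978.
Base term: 22 December 1978 + 18 years → 22 December 1996.
Clinical Review Extension: 1018 days claimed exceeds the 955-day cap, so +955 days → 4 August 1999.
Prosecution Delay Deduction: −132 days → 25 March 1999.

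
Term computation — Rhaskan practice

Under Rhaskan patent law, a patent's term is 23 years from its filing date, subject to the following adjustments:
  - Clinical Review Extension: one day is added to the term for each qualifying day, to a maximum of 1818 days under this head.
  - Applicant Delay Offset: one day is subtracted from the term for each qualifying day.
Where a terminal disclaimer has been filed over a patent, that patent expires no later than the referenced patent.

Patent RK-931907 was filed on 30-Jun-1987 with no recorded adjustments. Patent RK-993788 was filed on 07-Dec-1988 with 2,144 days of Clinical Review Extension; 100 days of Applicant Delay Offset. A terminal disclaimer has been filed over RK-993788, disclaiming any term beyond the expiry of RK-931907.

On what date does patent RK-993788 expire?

Natural term of RK-993788:
  Base: filing + 23 years → 7 December 2011.
  Clinical Review Extension: 2144 days claimed exceeds the 1818-day cap, so +1818 days → 28 November 2016.
  Applicant Delay Offset: −100 days → 20 August 2016.
Expiry of referenced patent RK-931907:
  Base: filing + 23 years → 30 June 2010.
Terminal disclaimer: RK-993788 expires on the earlier of 20 August 2016 and 30 June 2010.

June 30, 2010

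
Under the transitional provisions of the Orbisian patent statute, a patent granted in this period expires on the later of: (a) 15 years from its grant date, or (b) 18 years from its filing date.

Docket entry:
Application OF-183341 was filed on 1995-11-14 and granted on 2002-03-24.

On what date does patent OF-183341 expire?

2017-03-24

(a) grant + 15 years → 24 March 2017.
(b) filing + 18 years → 14 November 2013.
Later of the two: 24 March 2017.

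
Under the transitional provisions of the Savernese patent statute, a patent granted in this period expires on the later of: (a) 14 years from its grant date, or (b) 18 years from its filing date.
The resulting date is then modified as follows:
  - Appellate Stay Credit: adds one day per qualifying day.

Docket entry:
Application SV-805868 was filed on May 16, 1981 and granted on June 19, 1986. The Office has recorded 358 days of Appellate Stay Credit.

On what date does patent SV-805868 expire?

2001-06-12

(a) grant + 14 years → 19 June 2000.
(b) filing + 18 years → 16 May 1999.
Later of the two: 19 June 2000.
Appellate Stay Credit: +358 days → 12 June 2001.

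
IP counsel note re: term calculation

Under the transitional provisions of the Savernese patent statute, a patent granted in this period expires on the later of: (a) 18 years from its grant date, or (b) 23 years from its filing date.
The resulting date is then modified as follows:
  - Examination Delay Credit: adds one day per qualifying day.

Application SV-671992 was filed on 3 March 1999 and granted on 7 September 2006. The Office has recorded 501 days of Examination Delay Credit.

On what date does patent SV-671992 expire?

2026-01-21

(a) grant + 18 years → 7 September 2024.
(b) filing + 23 years → 3 March 2022.
Later of the two: 7 September 2024.
Examination Delay Credit: +501 days → 21 January 2026.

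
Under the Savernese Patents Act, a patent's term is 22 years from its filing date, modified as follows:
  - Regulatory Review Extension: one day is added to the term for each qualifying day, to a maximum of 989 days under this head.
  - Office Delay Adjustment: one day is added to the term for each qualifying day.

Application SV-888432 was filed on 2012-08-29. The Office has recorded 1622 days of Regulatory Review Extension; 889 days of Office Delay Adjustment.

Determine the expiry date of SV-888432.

Base term: filing date + 22 years → 29 August 2034.
Regulatory Review Extension: 1622 days claimed exceeds the 989-day cap, so +989 days → 14 May 2037.
Office Delay Adjustment: +889 days → 20 October 2039.

October 20, 2039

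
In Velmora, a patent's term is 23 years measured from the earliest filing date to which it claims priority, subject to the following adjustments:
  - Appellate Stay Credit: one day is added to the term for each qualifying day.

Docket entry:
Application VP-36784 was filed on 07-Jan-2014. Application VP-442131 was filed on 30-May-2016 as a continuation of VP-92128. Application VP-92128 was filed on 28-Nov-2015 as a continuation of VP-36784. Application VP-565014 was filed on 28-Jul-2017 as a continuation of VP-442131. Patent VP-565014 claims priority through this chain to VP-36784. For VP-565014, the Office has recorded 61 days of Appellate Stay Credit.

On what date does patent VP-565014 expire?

Earliest priority filing: 7 January 2014.
Base term: 7 January 2014 + 23 years → 7 January 2037.
Appellate Stay Credit: +61 days → 9 March 2037.

March 9, 2037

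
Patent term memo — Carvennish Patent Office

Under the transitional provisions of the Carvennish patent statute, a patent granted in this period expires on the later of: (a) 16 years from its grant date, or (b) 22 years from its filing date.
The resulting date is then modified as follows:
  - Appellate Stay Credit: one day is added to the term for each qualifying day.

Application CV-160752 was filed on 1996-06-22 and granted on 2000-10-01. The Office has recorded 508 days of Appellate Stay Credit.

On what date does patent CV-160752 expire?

November 12, 2019

(a) grant + 16 years → 1 October 2016.
(b) filing + 22 years → 22 June 2018.
Later of the two: 22 June 2018.
Appellate Stay Credit: +508 days → 12 November 2019.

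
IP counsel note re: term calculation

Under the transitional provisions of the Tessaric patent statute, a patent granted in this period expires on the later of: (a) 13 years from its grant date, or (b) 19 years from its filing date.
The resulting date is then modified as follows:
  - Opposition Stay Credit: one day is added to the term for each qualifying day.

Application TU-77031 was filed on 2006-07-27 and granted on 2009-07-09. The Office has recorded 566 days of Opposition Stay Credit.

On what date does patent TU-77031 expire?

(a) grant + 13 years → 9 July 2022.
(b) filing + 19 years → 27 July 2025.
Later of the two: 27 July 2025.
Opposition Stay Credit: +566 days → 13 February 2027.

2027-02-13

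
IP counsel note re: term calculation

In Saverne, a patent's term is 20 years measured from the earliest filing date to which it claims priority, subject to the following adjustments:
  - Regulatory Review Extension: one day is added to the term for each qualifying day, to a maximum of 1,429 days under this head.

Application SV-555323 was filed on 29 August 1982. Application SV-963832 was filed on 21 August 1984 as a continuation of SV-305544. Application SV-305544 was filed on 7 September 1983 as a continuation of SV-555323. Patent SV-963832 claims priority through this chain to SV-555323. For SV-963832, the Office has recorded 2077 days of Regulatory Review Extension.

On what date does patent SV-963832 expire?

Earliest priority filing: 29 August 1982.
Base term: 29 August 1982 + 20 years → 29 August 2002.
Regulatory Review Extension: 2077 days claimed exceeds the 1429-day cap, so +1429 days → 28 July 2006.

2006-07-28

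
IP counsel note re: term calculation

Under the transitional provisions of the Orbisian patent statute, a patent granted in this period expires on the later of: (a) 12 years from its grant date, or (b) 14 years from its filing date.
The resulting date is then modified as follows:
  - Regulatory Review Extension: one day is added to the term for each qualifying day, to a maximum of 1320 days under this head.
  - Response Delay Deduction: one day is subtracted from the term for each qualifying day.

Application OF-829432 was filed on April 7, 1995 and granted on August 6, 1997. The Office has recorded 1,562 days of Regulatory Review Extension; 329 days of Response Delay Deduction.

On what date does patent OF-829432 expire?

(a) grant + 12 years → 6 August 2009.
(b) filing + 14 years → 7 April 2009.
Later of the two: 6 August 2009.
Regulatory Review Extension: 1562 days claimed exceeds the 1320-day cap, so +1320 days → 18 March 2013.
Response Delay Deduction: −329 days → 23 April 2012.

2012-04-23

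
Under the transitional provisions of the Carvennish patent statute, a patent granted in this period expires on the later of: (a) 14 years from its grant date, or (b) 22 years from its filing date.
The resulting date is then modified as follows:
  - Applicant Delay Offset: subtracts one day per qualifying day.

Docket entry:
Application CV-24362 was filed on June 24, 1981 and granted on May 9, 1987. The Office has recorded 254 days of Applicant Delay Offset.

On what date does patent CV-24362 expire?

2002-10-13

(a) grant + 14 years → 9 May 2001.
(b) filing + 22 years → 24 June 2003.
Later of the two: 24 June 2003.
Applicant Delay Offset: −254 days → 13 October 2002.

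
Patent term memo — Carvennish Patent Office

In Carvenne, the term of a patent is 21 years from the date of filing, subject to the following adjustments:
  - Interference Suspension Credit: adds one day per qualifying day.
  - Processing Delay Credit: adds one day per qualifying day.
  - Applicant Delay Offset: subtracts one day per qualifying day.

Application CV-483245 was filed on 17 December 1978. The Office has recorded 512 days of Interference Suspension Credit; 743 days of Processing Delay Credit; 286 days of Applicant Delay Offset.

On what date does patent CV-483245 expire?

Base term: filing date + 21 years → 17 December 1999.
Interference Suspension Credit: +512 days → 12 May 2001.
Processing Delay Credit: +743 days → 25 May 2003.
Applicant Delay Offset: −286 days → 12 August 2002.

August 12, 2002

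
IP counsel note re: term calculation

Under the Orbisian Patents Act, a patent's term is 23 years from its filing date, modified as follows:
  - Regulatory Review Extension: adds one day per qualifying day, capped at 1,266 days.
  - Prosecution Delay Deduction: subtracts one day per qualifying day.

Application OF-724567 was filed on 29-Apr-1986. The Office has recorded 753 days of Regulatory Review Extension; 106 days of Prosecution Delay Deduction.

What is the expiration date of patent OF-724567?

February 5, 2011

Base term: filing date + 23 years → 29 April 2009.
Regulatory Review Extension: 753 days (within the 1266-day cap) → +753 days → 22 May 2011.
Prosecution Delay Deduction: −106 days → 5 February 2011.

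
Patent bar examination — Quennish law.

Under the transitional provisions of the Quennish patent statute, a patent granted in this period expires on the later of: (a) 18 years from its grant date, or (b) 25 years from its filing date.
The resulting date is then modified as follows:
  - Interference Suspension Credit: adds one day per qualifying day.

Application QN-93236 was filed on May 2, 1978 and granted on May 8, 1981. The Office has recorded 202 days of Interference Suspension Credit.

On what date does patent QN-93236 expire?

(a) grant + 18 years → 8 May 1999.
(b) filing + 25 years → 2 May 2003.
Later of the two: 2 May 2003.
Interference Suspension Credit: +202 days → 20 November 2003.

November 20, 2003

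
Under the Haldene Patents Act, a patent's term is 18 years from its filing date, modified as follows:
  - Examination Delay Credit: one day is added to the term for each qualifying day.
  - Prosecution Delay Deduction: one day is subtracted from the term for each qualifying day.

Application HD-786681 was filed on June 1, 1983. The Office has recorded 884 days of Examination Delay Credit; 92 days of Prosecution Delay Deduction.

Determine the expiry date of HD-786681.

Base term: filing date + 18 years → 1 June 2001.
Examination Delay Credit: +884 days → 2 November 2003.
Prosecution Delay Deduction: −92 days → 2 August 2003.

2003-08-02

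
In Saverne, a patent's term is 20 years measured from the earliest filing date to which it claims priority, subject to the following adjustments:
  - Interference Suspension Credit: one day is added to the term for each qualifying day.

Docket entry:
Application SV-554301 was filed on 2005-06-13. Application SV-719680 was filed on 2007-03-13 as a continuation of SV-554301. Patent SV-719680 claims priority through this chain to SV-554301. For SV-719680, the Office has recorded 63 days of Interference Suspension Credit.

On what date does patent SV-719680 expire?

Earliest priority filing: 13 June 2005.
Base term: 13 June 2005 + 20 years → 13 June 2025.
Interference Suspension Credit: +63 days → 15 August 2025.

2025-08-15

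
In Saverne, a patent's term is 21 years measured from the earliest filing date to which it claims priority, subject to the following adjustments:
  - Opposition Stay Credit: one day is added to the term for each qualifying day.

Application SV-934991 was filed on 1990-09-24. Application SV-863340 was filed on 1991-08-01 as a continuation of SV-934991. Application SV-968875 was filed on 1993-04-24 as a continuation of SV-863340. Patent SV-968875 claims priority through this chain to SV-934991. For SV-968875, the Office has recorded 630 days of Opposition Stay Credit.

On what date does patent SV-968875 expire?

2013-06-15

Earliest priority filing: 24 September 1990.
Base term: 24 September 1990 + 21 years → 24 September 2011.
Opposition Stay Credit: +630 days → 15 June 2013.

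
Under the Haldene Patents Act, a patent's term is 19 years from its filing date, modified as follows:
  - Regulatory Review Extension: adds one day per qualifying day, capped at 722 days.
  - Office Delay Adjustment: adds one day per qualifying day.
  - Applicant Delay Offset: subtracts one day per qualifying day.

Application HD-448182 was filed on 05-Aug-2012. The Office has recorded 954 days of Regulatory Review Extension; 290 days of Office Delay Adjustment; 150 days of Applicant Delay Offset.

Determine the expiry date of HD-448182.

Base term: filing date + 19 years → 5 August 2031.
Regulatory Review Extension: 954 days claimed exceeds the 722-day cap, so +722 days → 27 July 2033.
Office Delay Adjustment: +290 days → 13 May 2034.
Applicant Delay Offset: −150 days → 14 December 2033.

2033-12-14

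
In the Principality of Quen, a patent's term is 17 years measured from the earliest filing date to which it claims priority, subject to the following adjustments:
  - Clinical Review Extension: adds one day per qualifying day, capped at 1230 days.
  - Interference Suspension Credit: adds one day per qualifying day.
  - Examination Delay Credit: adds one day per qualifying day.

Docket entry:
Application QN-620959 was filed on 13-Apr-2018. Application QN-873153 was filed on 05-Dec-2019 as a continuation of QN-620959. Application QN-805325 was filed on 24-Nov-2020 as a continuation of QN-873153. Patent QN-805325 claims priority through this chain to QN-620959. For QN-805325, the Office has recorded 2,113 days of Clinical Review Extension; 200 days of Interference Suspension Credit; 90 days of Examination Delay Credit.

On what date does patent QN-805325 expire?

Earliest priority filing: 13 April 2018.
Base term: 13 April 2018 + 17 years → 13 April 2035.
Clinical Review Extension: 2113 days claimed exceeds the 1230-day cap, so +1230 days → 25 August 2038.
Interference Suspension Credit: +200 days → 13 March 2039.
Examination Delay Credit: +90 days → 11 June 2039.

2039-06-11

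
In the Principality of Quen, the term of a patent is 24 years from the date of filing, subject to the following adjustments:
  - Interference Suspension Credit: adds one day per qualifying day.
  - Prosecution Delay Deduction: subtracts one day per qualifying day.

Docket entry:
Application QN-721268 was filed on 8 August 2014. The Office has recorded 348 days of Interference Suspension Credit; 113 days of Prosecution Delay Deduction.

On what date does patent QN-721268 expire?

Base term: filing date + 24 years → 8 August 2038.
Interference Suspension Credit: +348 days → 22 July 2039.
Prosecution Delay Deduction: −113 days → 31 March 2039.

2039-03-31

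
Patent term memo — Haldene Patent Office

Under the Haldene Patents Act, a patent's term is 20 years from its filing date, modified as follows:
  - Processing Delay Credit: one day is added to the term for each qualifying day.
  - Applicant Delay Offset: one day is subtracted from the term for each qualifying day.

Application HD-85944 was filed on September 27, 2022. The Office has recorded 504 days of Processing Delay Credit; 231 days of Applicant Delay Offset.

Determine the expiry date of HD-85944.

Base term: filing date + 20 years → 27 September 2042.
Processing Delay Credit: +504 days → 13 February 2044.
Applicant Delay Offset: −231 days → 27 June 2043.

2043-06-27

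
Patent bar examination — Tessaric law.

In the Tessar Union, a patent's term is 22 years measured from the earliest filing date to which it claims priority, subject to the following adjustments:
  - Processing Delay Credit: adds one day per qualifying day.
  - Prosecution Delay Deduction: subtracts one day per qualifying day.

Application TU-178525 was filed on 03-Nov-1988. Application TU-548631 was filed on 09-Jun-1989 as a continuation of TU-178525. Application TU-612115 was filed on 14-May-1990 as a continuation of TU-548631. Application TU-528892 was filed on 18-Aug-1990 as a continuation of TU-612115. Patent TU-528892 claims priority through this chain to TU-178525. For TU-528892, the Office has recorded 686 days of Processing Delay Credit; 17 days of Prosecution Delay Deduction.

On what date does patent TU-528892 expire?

September 2, 2012

Earliest priority filing: 3 November 1988.
Base term: 3 November 1988 + 22 years → 3 November 2010.
Processing Delay Credit: +686 days → 19 September 2012.
Prosecution Delay Deduction: −17 days → 2 September 2012.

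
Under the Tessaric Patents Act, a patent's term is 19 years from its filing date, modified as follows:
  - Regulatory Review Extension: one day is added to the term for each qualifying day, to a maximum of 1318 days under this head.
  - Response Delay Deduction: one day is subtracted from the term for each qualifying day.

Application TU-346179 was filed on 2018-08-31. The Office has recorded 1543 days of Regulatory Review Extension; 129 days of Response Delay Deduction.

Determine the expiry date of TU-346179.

Base term: filing date + 19 years → 31 August 2037.
Regulatory Review Extension: 1543 days claimed exceeds the 1318-day cap, so +1318 days → 10 April 2041.
Response Delay Deduction: −129 days → 2 December 2040.

2040-12-02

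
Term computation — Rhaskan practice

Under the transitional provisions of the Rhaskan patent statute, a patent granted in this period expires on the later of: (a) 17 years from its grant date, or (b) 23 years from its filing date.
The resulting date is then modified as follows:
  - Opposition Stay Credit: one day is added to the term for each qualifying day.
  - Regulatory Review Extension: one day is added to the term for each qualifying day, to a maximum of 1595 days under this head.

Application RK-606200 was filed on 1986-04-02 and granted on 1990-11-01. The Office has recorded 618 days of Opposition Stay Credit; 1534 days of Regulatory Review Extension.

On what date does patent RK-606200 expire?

2015-02-22

(a) grant + 17 years → 1 November 2007.
(b) filing + 23 years → 2 April 2009.
Later of the two: 2 April 2009.
Opposition Stay Credit: +618 days → 11 December 2010.
Regulatory Review Extension: 1534 days (within the 1595-day cap) → +1534 days → 22 February 2015.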